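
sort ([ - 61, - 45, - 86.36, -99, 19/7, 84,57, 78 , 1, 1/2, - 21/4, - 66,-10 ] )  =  [ -99, - 86.36,-66,-61, - 45,- 10,  -  21/4,  1/2, 1,19/7 , 57,  78,84 ] 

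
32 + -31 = 1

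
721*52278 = 37692438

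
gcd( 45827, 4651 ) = 1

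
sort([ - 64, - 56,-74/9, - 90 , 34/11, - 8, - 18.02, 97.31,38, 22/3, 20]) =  [ - 90, - 64, - 56,-18.02, - 74/9, -8, 34/11, 22/3,20, 38,97.31 ]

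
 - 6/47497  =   - 1 + 47491/47497 = - 0.00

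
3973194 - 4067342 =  - 94148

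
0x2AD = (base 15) 30a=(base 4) 22231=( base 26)109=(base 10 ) 685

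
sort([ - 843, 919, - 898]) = [ - 898,-843,919 ]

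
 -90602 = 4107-94709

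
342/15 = 22 + 4/5 = 22.80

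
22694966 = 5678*3997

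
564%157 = 93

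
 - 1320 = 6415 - 7735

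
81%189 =81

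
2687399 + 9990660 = 12678059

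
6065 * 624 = 3784560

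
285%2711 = 285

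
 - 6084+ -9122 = -15206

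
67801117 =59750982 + 8050135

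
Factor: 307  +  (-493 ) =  - 2^1*3^1*31^1 = -  186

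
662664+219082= 881746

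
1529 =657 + 872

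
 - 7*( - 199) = 1393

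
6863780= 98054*70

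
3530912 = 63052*56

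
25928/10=12964/5 = 2592.80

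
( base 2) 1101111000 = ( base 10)888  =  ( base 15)3E3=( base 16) 378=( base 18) 2D6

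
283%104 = 75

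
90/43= 2 + 4/43 = 2.09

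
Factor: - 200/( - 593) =2^3 * 5^2*593^(  -  1 ) 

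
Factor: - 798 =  - 2^1 * 3^1*7^1 * 19^1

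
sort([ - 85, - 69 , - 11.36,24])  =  [ -85,  -  69, - 11.36,24]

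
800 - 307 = 493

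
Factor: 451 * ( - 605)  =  -272855=-5^1*11^3*41^1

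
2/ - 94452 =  - 1/47226 = - 0.00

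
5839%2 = 1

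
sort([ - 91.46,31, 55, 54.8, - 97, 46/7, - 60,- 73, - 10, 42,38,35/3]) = [ -97,-91.46, - 73, -60, -10, 46/7, 35/3,31,38, 42, 54.8,55]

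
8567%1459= 1272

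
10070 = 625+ 9445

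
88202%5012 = 2998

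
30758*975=29989050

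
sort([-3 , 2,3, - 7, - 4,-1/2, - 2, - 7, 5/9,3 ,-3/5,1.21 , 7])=[-7 , -7,-4,-3, - 2, - 3/5,  -  1/2, 5/9,  1.21,2, 3, 3,  7 ]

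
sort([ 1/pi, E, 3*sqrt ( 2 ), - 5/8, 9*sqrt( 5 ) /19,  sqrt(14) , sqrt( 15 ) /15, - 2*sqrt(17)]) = [ - 2*sqrt( 17 ), - 5/8,sqrt(15 )/15 , 1/pi, 9*sqrt (5 ) /19,E, sqrt( 14 ), 3*sqrt(2 )]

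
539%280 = 259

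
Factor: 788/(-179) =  - 2^2*179^(-1)  *  197^1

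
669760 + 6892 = 676652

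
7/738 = 7/738 = 0.01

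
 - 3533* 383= - 1353139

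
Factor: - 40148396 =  - 2^2*10037099^1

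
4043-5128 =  - 1085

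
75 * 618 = 46350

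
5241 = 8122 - 2881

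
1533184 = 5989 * 256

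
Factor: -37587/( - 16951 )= 51/23 = 3^1*17^1 * 23^( - 1) 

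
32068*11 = 352748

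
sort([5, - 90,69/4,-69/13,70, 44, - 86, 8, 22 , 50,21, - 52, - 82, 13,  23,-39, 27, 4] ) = [ - 90, - 86, - 82, - 52 , - 39 , - 69/13,4,5, 8,13,  69/4 , 21, 22,23, 27,44, 50  ,  70] 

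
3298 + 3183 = 6481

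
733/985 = 733/985 = 0.74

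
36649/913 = 36649/913 = 40.14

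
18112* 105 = 1901760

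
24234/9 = 8078/3 = 2692.67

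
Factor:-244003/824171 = - 59^(  -  1 )*61^( -1 )*229^( - 1) * 244003^1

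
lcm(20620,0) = 0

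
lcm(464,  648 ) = 37584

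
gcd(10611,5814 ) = 9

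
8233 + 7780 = 16013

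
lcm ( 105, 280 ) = 840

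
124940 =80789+44151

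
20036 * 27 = 540972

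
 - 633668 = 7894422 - 8528090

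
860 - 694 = 166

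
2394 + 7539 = 9933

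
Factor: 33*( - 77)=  - 3^1*7^1 * 11^2 = - 2541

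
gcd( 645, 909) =3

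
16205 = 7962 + 8243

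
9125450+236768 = 9362218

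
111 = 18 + 93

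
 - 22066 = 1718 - 23784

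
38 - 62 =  - 24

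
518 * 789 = 408702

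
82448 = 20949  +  61499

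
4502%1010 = 462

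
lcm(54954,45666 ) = 3242286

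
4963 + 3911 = 8874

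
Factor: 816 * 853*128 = 2^11*3^1* 17^1*853^1 = 89094144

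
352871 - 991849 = -638978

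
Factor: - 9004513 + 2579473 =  -6425040  =  - 2^4*3^1 * 5^1*19^1*1409^1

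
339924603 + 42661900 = 382586503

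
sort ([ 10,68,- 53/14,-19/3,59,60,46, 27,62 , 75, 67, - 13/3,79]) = [ - 19/3,  -  13/3  ,-53/14, 10,27,46, 59,  60,62, 67, 68, 75, 79] 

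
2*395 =790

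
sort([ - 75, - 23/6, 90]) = [ - 75, - 23/6,90] 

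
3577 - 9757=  - 6180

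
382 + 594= 976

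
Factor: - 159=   -  3^1*53^1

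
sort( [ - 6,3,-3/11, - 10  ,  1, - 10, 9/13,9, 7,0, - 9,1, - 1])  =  [- 10, - 10,- 9, - 6, - 1, - 3/11, 0,9/13, 1,1,3,7, 9]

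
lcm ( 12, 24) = 24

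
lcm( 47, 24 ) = 1128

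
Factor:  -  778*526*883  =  -2^2 * 263^1*389^1*883^1 = - 361348324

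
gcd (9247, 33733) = 7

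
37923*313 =11869899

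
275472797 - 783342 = 274689455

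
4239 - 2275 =1964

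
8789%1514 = 1219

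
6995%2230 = 305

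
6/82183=6/82183 = 0.00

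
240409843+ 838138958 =1078548801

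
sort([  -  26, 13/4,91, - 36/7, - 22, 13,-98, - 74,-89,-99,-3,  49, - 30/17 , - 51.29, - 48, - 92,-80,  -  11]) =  [ - 99,- 98, - 92, - 89, - 80,  -  74,-51.29, - 48, - 26, - 22, - 11 , - 36/7, - 3, - 30/17, 13/4, 13,49,91] 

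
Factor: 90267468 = 2^2*3^1*7522289^1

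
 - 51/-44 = 51/44 = 1.16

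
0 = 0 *23273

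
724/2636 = 181/659 = 0.27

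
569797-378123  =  191674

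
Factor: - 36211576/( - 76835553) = 2^3 * 3^ (- 1)*47^(-1)*313^( - 1)*1741^ (-1) * 4526447^1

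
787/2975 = 787/2975=0.26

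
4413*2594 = 11447322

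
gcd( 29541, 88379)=1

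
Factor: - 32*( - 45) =2^5 * 3^2*5^1 = 1440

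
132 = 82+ 50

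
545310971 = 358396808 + 186914163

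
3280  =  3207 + 73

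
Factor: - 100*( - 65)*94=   611000 = 2^3*5^3 * 13^1*47^1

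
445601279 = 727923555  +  -282322276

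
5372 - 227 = 5145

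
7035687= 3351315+3684372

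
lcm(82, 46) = 1886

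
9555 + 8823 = 18378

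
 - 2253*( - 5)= 11265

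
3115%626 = 611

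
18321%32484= 18321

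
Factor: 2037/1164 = 2^(- 2)*7^1 = 7/4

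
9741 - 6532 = 3209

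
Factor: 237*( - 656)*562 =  - 87375264 = - 2^5*3^1*41^1*79^1*281^1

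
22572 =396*57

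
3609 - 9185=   -  5576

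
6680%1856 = 1112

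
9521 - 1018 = 8503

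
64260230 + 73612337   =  137872567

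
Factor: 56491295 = 5^1*7^1*1614037^1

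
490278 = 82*5979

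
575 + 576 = 1151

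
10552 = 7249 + 3303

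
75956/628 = 18989/157 = 120.95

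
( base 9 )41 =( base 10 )37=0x25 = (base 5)122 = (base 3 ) 1101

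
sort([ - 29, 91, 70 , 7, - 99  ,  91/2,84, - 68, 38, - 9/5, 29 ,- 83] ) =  [-99, - 83,-68, - 29, - 9/5, 7, 29, 38, 91/2,70,84, 91 ]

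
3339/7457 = 3339/7457 = 0.45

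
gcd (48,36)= 12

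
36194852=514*70418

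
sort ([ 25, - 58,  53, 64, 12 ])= [ - 58,  12,25,53 , 64 ] 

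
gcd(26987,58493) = 1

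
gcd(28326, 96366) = 6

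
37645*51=1919895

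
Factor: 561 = 3^1*11^1*17^1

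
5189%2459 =271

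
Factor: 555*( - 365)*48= -9723600 = - 2^4*3^2*5^2*37^1* 73^1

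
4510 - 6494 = -1984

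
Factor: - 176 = -2^4*11^1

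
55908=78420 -22512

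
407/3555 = 407/3555 = 0.11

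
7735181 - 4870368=2864813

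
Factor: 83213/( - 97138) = -2^ ( - 1)*13^1*17^(-1 )* 37^1*173^1*2857^ ( - 1 )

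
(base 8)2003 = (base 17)397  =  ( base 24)1ij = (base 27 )1B1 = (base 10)1027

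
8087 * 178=1439486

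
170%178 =170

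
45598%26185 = 19413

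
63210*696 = 43994160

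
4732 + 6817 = 11549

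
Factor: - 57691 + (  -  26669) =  - 84360=- 2^3*3^1*5^1*19^1*37^1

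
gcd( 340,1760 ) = 20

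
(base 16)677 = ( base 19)4b2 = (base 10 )1655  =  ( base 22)395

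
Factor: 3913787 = 3913787^1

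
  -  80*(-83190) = 6655200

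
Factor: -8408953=  -  7^1*37^1*32467^1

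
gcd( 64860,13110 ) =690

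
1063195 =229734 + 833461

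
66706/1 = 66706 = 66706.00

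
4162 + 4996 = 9158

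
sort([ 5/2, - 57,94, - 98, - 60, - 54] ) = [-98, - 60,  -  57, - 54,5/2,94] 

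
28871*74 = 2136454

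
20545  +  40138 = 60683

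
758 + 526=1284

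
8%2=0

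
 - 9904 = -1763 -8141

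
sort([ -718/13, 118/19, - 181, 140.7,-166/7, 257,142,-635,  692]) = [- 635,-181, - 718/13, - 166/7,118/19, 140.7, 142,257, 692]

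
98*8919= 874062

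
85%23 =16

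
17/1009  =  17/1009 = 0.02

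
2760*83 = 229080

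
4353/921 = 4 +223/307 = 4.73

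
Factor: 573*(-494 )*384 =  - 2^8 * 3^2*13^1*19^1*191^1 = - 108695808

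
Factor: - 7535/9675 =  - 1507/1935 =-  3^ ( - 2 ) * 5^( - 1 ) *11^1*43^( - 1 )*137^1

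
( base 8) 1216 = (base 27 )O6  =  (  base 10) 654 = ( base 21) 1A3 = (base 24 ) 136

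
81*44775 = 3626775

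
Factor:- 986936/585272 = -19^1  *43^1*149^( - 1)*151^1*491^(-1) = - 123367/73159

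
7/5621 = 1/803= 0.00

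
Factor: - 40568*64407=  - 2612863176 = -2^3*3^1 * 7^1*11^1*461^1*3067^1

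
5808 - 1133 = 4675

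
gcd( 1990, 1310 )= 10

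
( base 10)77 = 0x4D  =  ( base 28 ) 2L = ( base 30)2h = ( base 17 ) 49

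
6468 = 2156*3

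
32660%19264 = 13396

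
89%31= 27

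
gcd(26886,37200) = 6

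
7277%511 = 123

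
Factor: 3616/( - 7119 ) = -32/63 = -2^5*3^( - 2)*7^(- 1 )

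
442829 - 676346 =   -  233517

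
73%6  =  1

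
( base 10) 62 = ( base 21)2k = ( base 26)2A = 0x3E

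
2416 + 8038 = 10454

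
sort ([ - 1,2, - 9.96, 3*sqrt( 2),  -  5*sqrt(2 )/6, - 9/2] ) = [ - 9.96 , - 9/2,-5*sqrt(2)/6, - 1,2,3*sqrt(2)]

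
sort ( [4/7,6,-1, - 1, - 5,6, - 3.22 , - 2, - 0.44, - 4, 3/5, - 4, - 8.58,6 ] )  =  [ -8.58, - 5,  -  4, - 4, - 3.22, - 2,- 1, - 1, - 0.44,4/7 , 3/5,6,6 , 6] 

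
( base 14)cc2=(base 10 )2522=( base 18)7e2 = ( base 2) 100111011010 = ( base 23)4hf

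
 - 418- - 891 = 473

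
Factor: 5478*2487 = 2^1* 3^2 * 11^1 * 83^1*829^1= 13623786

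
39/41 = 39/41 = 0.95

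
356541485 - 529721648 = - 173180163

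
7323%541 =290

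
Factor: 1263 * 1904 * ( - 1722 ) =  - 2^5*3^2*7^2 * 17^1*41^1*421^1  =  - 4140982944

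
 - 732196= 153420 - 885616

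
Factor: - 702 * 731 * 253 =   -  2^1*3^3 *11^1*13^1*17^1*23^1*43^1 = -129829986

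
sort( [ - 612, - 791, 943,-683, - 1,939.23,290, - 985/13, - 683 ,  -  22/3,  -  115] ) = [ - 791,-683, - 683, - 612, - 115, - 985/13, - 22/3, - 1 , 290,939.23,943]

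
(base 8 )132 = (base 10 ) 90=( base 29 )33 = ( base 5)330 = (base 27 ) 39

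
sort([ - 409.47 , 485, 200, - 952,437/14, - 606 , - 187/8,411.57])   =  [ - 952, - 606, - 409.47, - 187/8, 437/14,200,411.57,485]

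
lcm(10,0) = 0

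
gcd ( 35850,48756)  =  1434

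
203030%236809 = 203030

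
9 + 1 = 10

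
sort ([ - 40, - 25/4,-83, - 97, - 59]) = [ - 97, - 83, - 59, - 40, - 25/4]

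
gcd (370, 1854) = 2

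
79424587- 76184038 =3240549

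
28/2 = 14 = 14.00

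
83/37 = 83/37 = 2.24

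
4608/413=11 + 65/413=11.16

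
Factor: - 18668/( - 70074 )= 9334/35037 = 2^1*3^( - 2 )*13^1*17^( - 1) * 229^(- 1)*359^1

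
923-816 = 107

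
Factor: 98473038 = 2^1*3^1*29^1*565937^1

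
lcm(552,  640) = 44160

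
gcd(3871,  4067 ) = 49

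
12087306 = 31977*378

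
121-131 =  - 10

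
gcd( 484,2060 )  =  4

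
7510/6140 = 1 + 137/614= 1.22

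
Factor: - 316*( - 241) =2^2*79^1 * 241^1 = 76156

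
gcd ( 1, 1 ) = 1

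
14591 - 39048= - 24457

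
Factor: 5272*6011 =2^3*659^1* 6011^1 = 31689992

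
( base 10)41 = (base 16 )29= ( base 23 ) 1i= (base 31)1A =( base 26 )1f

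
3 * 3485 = 10455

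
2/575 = 2/575 =0.00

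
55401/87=18467/29 = 636.79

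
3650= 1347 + 2303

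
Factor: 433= 433^1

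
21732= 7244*3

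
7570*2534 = 19182380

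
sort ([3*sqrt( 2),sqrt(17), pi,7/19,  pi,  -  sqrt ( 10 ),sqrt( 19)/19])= [ - sqrt(10 ) , sqrt( 19)/19,7/19,pi,pi,sqrt (17), 3*sqrt(2)]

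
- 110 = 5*(- 22)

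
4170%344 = 42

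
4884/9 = 542+2/3 = 542.67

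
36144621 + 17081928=53226549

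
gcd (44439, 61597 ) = 1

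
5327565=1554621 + 3772944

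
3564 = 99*36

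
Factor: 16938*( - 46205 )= - 782620290 = - 2^1*3^2*5^1*941^1*9241^1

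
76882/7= 76882/7 = 10983.14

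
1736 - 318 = 1418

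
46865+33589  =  80454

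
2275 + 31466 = 33741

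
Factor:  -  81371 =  - 81371^1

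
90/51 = 30/17 = 1.76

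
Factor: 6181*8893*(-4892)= -2^2*7^1*883^1*1223^1*8893^1 = - 268901660636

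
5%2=1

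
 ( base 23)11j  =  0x23b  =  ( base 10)571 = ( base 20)18B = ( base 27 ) l4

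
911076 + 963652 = 1874728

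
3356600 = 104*32275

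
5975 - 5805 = 170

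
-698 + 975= 277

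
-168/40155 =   -  1 + 13329/13385=-0.00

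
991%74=29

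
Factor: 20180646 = 2^1*3^2 *1121147^1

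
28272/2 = 14136 = 14136.00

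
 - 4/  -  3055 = 4/3055= 0.00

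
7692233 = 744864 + 6947369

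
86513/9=86513/9 = 9612.56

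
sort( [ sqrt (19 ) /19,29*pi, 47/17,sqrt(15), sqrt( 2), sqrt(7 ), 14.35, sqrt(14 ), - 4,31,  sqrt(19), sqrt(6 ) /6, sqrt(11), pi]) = [  -  4, sqrt(19)/19,sqrt ( 6)/6, sqrt(2), sqrt( 7),47/17 , pi, sqrt( 11), sqrt(14), sqrt(15), sqrt ( 19 ),14.35, 31,  29 * pi]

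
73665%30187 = 13291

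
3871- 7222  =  -3351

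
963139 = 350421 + 612718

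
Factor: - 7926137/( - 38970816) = 2^( - 6)*3^( - 1)*257^1*30841^1*202973^(-1)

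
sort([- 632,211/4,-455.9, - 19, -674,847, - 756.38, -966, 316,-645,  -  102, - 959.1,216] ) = [ - 966, - 959.1, - 756.38 ,-674, - 645,-632,-455.9, - 102,-19,211/4, 216,316,847]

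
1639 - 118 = 1521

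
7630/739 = 10+240/739=10.32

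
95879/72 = 95879/72= 1331.65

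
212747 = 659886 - 447139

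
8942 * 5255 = 46990210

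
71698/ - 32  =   - 35849/16= - 2240.56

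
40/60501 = 40/60501 = 0.00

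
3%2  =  1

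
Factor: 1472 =2^6*23^1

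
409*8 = 3272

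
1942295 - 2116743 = - 174448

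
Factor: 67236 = 2^2*3^1*13^1 * 431^1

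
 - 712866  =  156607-869473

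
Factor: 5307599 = 11^1*482509^1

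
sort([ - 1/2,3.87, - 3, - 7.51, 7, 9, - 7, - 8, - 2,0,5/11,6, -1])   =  [ - 8, - 7.51, - 7, - 3, -2,-1, - 1/2, 0, 5/11,3.87,6, 7, 9 ]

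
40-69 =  - 29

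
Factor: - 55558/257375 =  - 2^1*5^( - 3 )*29^(  -  1)*71^ (  -  1 )* 27779^1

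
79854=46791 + 33063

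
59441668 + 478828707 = 538270375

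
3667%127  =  111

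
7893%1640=1333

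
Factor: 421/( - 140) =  - 2^( -2)*5^( - 1 )*7^ ( - 1)*421^1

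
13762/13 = 13762/13= 1058.62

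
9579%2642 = 1653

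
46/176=23/88 = 0.26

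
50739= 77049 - 26310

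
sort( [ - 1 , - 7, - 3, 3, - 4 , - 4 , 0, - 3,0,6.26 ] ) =[-7, - 4, - 4, - 3 , - 3 , - 1 , 0,0, 3, 6.26] 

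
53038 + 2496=55534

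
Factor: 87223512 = 2^3 *3^1*3634313^1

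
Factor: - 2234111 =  - 11^1*83^1*2447^1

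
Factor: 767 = 13^1* 59^1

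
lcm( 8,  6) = 24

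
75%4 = 3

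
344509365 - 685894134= - 341384769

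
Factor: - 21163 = - 21163^1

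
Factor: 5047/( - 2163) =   -  3^(  -  1)*7^1 = -7/3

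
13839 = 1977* 7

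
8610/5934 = 1 + 446/989 = 1.45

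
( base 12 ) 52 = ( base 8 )76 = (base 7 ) 116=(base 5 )222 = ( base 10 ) 62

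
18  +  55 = 73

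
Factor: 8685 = 3^2*5^1*193^1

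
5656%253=90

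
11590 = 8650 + 2940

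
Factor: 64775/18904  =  2^(- 3) * 5^2*17^( - 1 )*139^( - 1)*2591^1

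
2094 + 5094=7188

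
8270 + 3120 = 11390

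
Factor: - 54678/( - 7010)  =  3^1*5^ ( - 1)*13^1 = 39/5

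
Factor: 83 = 83^1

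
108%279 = 108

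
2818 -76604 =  - 73786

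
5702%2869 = 2833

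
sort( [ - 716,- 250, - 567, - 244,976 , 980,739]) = [ -716, - 567, - 250, - 244 , 739 , 976, 980]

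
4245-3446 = 799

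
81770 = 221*370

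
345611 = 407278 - 61667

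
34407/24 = 1433 + 5/8 = 1433.62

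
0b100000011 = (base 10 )259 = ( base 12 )197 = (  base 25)A9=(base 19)dc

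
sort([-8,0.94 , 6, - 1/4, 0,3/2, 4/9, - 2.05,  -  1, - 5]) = [ - 8,-5, -2.05,-1, - 1/4, 0,4/9, 0.94, 3/2,  6] 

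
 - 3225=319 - 3544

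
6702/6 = 1117= 1117.00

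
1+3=4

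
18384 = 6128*3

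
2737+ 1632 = 4369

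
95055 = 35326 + 59729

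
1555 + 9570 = 11125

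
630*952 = 599760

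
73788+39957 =113745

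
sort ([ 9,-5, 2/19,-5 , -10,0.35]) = [  -  10, - 5, - 5,2/19,  0.35,9]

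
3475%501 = 469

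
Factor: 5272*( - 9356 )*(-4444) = 219199553408 = 2^7 * 11^1*101^1*659^1 *2339^1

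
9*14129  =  127161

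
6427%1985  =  472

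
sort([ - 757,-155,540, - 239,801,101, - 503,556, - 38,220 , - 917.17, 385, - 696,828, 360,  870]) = [ - 917.17,-757, - 696, - 503, - 239, - 155, - 38,101, 220,360, 385, 540, 556,801,828, 870] 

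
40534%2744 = 2118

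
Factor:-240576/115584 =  - 179/86= -  2^(-1 )*43^( - 1)*179^1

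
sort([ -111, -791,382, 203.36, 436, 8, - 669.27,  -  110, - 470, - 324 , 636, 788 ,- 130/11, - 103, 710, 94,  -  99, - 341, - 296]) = [ - 791, - 669.27,-470,- 341, - 324, - 296, - 111, - 110, - 103,  -  99, - 130/11,  8, 94  ,  203.36,382, 436,636, 710, 788] 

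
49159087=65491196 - 16332109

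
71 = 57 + 14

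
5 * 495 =2475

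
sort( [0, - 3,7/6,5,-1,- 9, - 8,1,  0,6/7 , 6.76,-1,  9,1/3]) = [ -9,  -  8, - 3, - 1 , - 1 , 0,0, 1/3, 6/7,1,7/6,5,6.76,9]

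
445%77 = 60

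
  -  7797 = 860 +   -  8657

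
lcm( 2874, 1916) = 5748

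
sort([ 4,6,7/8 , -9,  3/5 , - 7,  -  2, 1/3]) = [  -  9, - 7,- 2, 1/3,3/5,7/8,4,6]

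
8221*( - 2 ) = -16442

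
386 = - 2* ( - 193 )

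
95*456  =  43320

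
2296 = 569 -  - 1727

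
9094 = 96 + 8998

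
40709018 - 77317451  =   - 36608433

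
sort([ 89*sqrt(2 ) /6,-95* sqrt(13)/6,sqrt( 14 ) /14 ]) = [-95*sqrt( 13)/6,sqrt( 14) /14,89*sqrt(2) /6 ] 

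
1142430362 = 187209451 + 955220911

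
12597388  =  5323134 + 7274254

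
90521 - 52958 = 37563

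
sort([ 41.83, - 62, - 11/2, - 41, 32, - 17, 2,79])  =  [ - 62,-41, -17,  -  11/2, 2,32, 41.83, 79 ] 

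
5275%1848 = 1579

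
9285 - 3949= 5336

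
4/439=4/439  =  0.01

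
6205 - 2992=3213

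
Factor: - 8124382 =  - 2^1*7^1*23^2*1097^1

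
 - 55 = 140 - 195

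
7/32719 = 7/32719=0.00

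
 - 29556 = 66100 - 95656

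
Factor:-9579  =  - 3^1*31^1*103^1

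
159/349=159/349 = 0.46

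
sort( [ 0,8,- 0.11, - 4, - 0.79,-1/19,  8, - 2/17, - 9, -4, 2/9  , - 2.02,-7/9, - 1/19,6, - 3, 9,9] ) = [ - 9, - 4, - 4, - 3, - 2.02, - 0.79,-7/9 , - 2/17, - 0.11, - 1/19, - 1/19,0,2/9, 6, 8, 8, 9,9] 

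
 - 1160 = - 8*145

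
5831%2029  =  1773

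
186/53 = 186/53= 3.51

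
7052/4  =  1763 = 1763.00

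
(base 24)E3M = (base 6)101434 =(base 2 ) 1111111011110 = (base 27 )b54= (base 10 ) 8158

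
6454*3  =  19362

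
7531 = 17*443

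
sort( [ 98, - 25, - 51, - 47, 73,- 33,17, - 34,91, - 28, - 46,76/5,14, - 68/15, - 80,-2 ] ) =[ - 80, - 51, -47, - 46, - 34,-33, - 28, - 25, - 68/15, - 2,14,  76/5,17,73, 91, 98 ]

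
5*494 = 2470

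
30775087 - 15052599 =15722488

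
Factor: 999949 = 29^3*  41^1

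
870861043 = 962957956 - 92096913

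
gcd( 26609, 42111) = 1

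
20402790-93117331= - 72714541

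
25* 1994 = 49850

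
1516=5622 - 4106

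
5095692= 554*9198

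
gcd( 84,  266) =14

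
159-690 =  - 531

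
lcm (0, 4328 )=0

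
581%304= 277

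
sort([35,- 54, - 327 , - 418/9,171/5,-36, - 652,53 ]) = [ - 652,-327,-54, - 418/9, - 36, 171/5,35 , 53 ] 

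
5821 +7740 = 13561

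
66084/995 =66084/995 = 66.42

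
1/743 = 1/743 = 0.00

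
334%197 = 137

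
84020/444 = 189 + 26/111 = 189.23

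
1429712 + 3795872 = 5225584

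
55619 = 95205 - 39586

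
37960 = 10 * 3796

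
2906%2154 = 752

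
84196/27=3118 + 10/27 = 3118.37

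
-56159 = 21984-78143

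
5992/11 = 544 + 8/11 = 544.73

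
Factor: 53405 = 5^1*11^1*971^1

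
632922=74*8553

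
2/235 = 2/235 = 0.01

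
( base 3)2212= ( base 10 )77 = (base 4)1031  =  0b1001101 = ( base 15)52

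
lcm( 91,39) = 273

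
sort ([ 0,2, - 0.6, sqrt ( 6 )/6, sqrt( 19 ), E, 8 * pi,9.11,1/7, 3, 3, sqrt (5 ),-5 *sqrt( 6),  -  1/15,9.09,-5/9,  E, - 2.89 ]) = [-5 * sqrt(6), - 2.89,-0.6, -5/9, - 1/15 , 0, 1/7, sqrt( 6)/6,2,sqrt( 5),E, E , 3, 3,sqrt( 19 ) , 9.09, 9.11, 8*pi ]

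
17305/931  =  17305/931 = 18.59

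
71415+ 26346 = 97761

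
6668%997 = 686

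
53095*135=7167825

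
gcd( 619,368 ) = 1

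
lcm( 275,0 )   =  0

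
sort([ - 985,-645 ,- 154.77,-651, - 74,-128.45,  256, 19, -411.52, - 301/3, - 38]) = [ -985, - 651, - 645, -411.52,-154.77, - 128.45, - 301/3,  -  74 , - 38,19,256]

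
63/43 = 63/43  =  1.47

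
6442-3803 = 2639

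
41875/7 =5982 + 1/7= 5982.14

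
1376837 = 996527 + 380310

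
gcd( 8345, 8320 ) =5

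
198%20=18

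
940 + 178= 1118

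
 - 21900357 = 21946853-43847210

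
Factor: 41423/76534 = 2^( - 1 ) * 17^ ( - 1 )*23^1*1801^1*2251^( - 1) 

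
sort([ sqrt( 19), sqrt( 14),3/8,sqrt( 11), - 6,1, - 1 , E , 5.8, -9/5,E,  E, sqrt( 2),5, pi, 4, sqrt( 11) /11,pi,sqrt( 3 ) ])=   [-6, - 9/5, - 1,sqrt ( 11) /11, 3/8, 1, sqrt( 2),sqrt (3 ) , E , E,E, pi,pi,sqrt( 11),sqrt ( 14 ),4,sqrt(19),5,5.8 ]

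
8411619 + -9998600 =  -1586981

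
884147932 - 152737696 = 731410236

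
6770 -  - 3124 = 9894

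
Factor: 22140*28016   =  620274240 = 2^6*3^3*5^1*17^1*41^1*103^1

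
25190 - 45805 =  - 20615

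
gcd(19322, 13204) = 2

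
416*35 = 14560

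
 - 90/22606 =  - 1+11258/11303 = - 0.00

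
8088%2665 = 93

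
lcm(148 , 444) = 444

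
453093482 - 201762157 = 251331325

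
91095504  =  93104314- 2008810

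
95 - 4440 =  - 4345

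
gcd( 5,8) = 1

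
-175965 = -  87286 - 88679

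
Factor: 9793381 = 13^2*167^1*347^1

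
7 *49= 343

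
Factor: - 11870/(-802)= 5935/401 = 5^1*401^( - 1 ) * 1187^1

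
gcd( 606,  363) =3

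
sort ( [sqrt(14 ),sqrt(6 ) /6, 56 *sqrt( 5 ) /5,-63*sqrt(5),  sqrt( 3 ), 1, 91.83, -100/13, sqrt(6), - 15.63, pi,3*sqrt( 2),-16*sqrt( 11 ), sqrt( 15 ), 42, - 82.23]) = [- 63*sqrt( 5), - 82.23, - 16*sqrt( 11) , - 15.63, - 100/13, sqrt(6)/6,1, sqrt(  3 ), sqrt( 6 ), pi, sqrt (14),sqrt( 15),3*sqrt(2 ),56*sqrt( 5)/5 , 42,91.83] 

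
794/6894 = 397/3447 = 0.12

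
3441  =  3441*1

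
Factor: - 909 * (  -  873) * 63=49994091 = 3^6*7^1*97^1*101^1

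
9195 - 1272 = 7923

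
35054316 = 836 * 41931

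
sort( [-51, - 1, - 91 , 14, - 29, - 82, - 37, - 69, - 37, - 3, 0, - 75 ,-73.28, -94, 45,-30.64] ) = [-94, - 91, - 82,  -  75, - 73.28, - 69,  -  51, - 37,-37  , - 30.64, -29, - 3, - 1, 0, 14,45]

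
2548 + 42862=45410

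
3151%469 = 337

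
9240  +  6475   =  15715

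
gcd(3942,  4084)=2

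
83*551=45733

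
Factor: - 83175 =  - 3^1 *5^2*  1109^1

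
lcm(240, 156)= 3120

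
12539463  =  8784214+3755249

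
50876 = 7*7268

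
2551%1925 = 626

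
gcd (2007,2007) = 2007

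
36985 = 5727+31258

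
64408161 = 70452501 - 6044340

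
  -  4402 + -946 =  - 5348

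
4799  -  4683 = 116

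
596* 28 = 16688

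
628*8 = 5024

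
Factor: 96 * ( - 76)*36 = - 2^9 * 3^3*19^1 = -262656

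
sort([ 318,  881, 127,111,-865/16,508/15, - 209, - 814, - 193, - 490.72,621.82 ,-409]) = [-814, - 490.72, - 409, - 209,- 193, - 865/16,  508/15,111,  127,318,621.82, 881]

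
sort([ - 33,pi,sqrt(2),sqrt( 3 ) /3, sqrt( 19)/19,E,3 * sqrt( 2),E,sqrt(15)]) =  [- 33,sqrt( 19) /19,sqrt( 3)/3,sqrt( 2), E,E,pi,sqrt( 15), 3 * sqrt(2) ] 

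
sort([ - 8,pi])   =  [ - 8, pi]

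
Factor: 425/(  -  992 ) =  - 2^( - 5)*5^2 *17^1*31^ ( - 1)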